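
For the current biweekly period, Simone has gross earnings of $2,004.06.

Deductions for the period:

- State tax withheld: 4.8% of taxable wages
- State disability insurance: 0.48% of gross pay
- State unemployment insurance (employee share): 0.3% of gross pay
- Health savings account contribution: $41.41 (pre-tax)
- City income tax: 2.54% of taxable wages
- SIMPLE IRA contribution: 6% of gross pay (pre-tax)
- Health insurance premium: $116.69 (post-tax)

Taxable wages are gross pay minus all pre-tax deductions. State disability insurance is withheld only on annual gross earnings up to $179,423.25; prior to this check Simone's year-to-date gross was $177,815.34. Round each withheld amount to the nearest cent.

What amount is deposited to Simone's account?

$1,576.75

Health savings account contribution: $41.41
SIMPLE IRA contribution: $2,004.06 × 0.06 = $120.24
Pre-tax total = $41.41 + $120.24 = $161.65
Taxable wages = $2,004.06 − $161.65 = $1,842.41
State tax withheld: $1,842.41 × 0.048 = $88.44
City income tax: $1,842.41 × 0.0254 = $46.80
State disability insurance: only $179,423.25 − $177,815.34 = $1,607.91 of this check is subject → $1,607.91 × 0.0048 = $7.72
State unemployment insurance (employee share): $2,004.06 × 0.003 = $6.01
Health insurance premium: $116.69
Total deductions = $41.41 + $120.24 + $88.44 + $46.80 + $7.72 + $6.01 + $116.69 = $427.31
Net pay = $2,004.06 − $427.31 = $1,576.75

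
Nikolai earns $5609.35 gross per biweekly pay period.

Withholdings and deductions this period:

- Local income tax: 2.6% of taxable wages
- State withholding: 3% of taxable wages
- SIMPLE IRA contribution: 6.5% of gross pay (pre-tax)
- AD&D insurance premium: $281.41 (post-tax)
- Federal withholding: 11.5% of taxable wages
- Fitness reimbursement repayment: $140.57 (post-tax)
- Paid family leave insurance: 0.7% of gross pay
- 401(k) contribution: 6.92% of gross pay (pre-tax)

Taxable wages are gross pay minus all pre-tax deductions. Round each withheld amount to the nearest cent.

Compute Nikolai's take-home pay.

$3564.84

SIMPLE IRA contribution: $5609.35 × 0.065 = $364.61
401(k) contribution: $5609.35 × 0.0692 = $388.17
Pre-tax total = $364.61 + $388.17 = $752.78
Taxable wages = $5609.35 − $752.78 = $4856.57
Local income tax: $4856.57 × 0.026 = $126.27
Federal withholding: $4856.57 × 0.115 = $558.51
State withholding: $4856.57 × 0.03 = $145.70
Paid family leave insurance: $5609.35 × 0.007 = $39.27
Fitness reimbursement repayment: $140.57
AD&D insurance premium: $281.41
Total deductions = $364.61 + $388.17 + $126.27 + $558.51 + $145.70 + $39.27 + $140.57 + $281.41 = $2044.51
Net pay = $5609.35 − $2044.51 = $3564.84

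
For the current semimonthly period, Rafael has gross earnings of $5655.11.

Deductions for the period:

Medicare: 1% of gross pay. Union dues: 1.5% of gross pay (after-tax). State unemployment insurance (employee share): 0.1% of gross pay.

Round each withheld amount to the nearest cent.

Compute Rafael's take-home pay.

$5508.07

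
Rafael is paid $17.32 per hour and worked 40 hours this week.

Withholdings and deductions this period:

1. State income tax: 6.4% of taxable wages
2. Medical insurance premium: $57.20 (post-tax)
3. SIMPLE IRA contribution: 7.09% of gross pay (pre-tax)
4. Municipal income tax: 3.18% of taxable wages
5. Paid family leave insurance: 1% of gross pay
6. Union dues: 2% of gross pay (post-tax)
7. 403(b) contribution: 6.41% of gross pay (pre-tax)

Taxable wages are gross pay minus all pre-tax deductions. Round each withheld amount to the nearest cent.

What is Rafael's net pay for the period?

Gross pay: 40 × $17.32 = $692.80
403(b) contribution: $692.80 × 0.0641 = $44.41
SIMPLE IRA contribution: $692.80 × 0.0709 = $49.12
Pre-tax total = $44.41 + $49.12 = $93.53
Taxable wages = $692.80 − $93.53 = $599.27
State income tax: $599.27 × 0.064 = $38.35
Municipal income tax: $599.27 × 0.0318 = $19.06
Paid family leave insurance: $692.80 × 0.01 = $6.93
Union dues: $692.80 × 0.02 = $13.86
Medical insurance premium: $57.20
Total deductions = $44.41 + $49.12 + $38.35 + $19.06 + $6.93 + $13.86 + $57.20 = $228.93
Net pay = $692.80 − $228.93 = $463.87

$463.87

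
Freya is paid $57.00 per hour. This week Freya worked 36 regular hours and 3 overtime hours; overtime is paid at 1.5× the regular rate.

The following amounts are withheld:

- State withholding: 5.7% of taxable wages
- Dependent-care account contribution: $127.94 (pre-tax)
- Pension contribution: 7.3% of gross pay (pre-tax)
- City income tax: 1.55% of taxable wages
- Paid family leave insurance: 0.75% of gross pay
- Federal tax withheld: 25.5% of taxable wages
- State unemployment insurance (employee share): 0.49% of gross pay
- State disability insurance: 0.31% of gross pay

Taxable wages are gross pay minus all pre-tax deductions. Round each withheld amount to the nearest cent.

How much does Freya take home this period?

Regular pay: 36 × $57.00 = $2052.00
Overtime pay: 3 × $57.00 × 1.5 = $256.50
Gross pay = $2052.00 + $256.50 = $2308.50
Pension contribution: $2308.50 × 0.073 = $168.52
Dependent-care account contribution: $127.94
Pre-tax total = $168.52 + $127.94 = $296.46
Taxable wages = $2308.50 − $296.46 = $2012.04
State withholding: $2012.04 × 0.057 = $114.69
Federal tax withheld: $2012.04 × 0.255 = $513.07
City income tax: $2012.04 × 0.0155 = $31.19
Paid family leave insurance: $2308.50 × 0.0075 = $17.31
State unemployment insurance (employee share): $2308.50 × 0.0049 = $11.31
State disability insurance: $2308.50 × 0.0031 = $7.16
Total deductions = $168.52 + $127.94 + $114.69 + $513.07 + $31.19 + $17.31 + $11.31 + $7.16 = $991.19
Net pay = $2308.50 − $991.19 = $1317.31

$1317.31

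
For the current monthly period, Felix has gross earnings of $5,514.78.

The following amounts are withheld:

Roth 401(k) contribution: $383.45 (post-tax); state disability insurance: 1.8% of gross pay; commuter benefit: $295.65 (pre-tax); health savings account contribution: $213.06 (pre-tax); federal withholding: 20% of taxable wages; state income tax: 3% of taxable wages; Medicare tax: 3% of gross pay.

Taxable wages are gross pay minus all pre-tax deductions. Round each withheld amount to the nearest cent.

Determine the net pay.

$3,206.52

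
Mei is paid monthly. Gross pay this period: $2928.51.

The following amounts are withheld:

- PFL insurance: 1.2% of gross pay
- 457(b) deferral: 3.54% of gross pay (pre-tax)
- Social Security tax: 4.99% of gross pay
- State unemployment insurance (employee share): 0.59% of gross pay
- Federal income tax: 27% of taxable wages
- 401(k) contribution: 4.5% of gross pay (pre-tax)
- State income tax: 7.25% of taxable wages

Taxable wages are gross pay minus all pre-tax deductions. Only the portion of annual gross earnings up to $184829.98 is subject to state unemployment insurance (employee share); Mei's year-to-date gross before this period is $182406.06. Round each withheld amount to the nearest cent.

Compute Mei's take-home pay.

$1575.11

401(k) contribution: $2928.51 × 0.045 = $131.78
457(b) deferral: $2928.51 × 0.0354 = $103.67
Pre-tax total = $131.78 + $103.67 = $235.45
Taxable wages = $2928.51 − $235.45 = $2693.06
State income tax: $2693.06 × 0.0725 = $195.25
Federal income tax: $2693.06 × 0.27 = $727.13
State unemployment insurance (employee share): only $184829.98 − $182406.06 = $2423.92 of this check is subject → $2423.92 × 0.0059 = $14.30
PFL insurance: $2928.51 × 0.012 = $35.14
Social Security tax: $2928.51 × 0.0499 = $146.13
Total deductions = $131.78 + $103.67 + $195.25 + $727.13 + $14.30 + $35.14 + $146.13 = $1353.40
Net pay = $2928.51 − $1353.40 = $1575.11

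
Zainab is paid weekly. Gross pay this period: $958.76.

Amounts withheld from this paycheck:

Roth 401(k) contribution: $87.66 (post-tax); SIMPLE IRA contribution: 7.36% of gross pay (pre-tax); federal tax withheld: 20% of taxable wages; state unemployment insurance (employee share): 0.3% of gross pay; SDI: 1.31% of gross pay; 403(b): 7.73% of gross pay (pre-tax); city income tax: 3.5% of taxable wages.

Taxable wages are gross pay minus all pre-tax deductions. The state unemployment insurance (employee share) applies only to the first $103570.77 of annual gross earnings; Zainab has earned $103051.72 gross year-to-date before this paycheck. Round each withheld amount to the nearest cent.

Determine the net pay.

$521.00

SIMPLE IRA contribution: $958.76 × 0.0736 = $70.56
403(b): $958.76 × 0.0773 = $74.11
Pre-tax total = $70.56 + $74.11 = $144.67
Taxable wages = $958.76 − $144.67 = $814.09
Federal tax withheld: $814.09 × 0.2 = $162.82
City income tax: $814.09 × 0.035 = $28.49
State unemployment insurance (employee share): only $103570.77 − $103051.72 = $519.05 of this check is subject → $519.05 × 0.003 = $1.56
SDI: $958.76 × 0.0131 = $12.56
Roth 401(k) contribution: $87.66
Total deductions = $70.56 + $74.11 + $162.82 + $28.49 + $1.56 + $12.56 + $87.66 = $437.76
Net pay = $958.76 − $437.76 = $521.00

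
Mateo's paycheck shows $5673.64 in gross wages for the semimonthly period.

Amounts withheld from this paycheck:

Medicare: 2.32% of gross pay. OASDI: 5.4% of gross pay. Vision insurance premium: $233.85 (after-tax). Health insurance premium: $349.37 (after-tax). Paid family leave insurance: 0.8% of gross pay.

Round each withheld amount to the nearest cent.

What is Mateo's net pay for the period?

$4607.02

OASDI: $5673.64 × 0.054 = $306.38
Medicare: $5673.64 × 0.0232 = $131.63
Paid family leave insurance: $5673.64 × 0.008 = $45.39
Vision insurance premium: $233.85
Health insurance premium: $349.37
Total deductions = $306.38 + $131.63 + $45.39 + $233.85 + $349.37 = $1066.62
Net pay = $5673.64 − $1066.62 = $4607.02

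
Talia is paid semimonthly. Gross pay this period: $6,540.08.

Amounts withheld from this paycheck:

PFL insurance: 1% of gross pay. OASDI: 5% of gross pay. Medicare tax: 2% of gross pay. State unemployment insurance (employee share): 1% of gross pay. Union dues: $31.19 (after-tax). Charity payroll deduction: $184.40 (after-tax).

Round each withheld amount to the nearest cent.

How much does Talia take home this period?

State unemployment insurance (employee share): $6,540.08 × 0.01 = $65.40
Medicare tax: $6,540.08 × 0.02 = $130.80
PFL insurance: $6,540.08 × 0.01 = $65.40
OASDI: $6,540.08 × 0.05 = $327.00
Union dues: $31.19
Charity payroll deduction: $184.40
Total deductions = $65.40 + $130.80 + $65.40 + $327.00 + $31.19 + $184.40 = $804.19
Net pay = $6,540.08 − $804.19 = $5,735.89

$5,735.89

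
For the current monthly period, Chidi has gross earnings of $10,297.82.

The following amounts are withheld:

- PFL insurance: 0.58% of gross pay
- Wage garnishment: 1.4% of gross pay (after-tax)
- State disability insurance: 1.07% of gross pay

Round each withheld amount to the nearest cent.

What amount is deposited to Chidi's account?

$9,983.73

State disability insurance: $10,297.82 × 0.0107 = $110.19
PFL insurance: $10,297.82 × 0.0058 = $59.73
Wage garnishment: $10,297.82 × 0.014 = $144.17
Total deductions = $110.19 + $59.73 + $144.17 = $314.09
Net pay = $10,297.82 − $314.09 = $9,983.73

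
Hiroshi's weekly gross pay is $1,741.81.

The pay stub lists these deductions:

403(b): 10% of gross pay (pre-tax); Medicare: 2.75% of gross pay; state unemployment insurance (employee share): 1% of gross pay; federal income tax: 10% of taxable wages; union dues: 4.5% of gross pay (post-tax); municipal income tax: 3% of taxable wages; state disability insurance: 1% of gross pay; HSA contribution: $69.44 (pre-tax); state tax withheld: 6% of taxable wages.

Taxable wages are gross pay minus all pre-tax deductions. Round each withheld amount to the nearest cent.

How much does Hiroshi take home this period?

$1,052.41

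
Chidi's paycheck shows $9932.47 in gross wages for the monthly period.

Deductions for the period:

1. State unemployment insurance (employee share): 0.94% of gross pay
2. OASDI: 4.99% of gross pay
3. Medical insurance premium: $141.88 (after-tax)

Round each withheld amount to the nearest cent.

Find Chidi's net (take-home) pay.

State unemployment insurance (employee share): $9932.47 × 0.0094 = $93.37
OASDI: $9932.47 × 0.0499 = $495.63
Medical insurance premium: $141.88
Total deductions = $93.37 + $495.63 + $141.88 = $730.88
Net pay = $9932.47 − $730.88 = $9201.59

$9201.59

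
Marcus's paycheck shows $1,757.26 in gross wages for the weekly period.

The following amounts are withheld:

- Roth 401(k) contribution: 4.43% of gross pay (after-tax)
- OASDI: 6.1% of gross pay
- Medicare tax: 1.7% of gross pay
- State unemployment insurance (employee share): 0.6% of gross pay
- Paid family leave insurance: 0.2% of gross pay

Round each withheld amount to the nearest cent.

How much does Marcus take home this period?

$1,528.30

OASDI: $1,757.26 × 0.061 = $107.19
Medicare tax: $1,757.26 × 0.017 = $29.87
Paid family leave insurance: $1,757.26 × 0.002 = $3.51
State unemployment insurance (employee share): $1,757.26 × 0.006 = $10.54
Roth 401(k) contribution: $1,757.26 × 0.0443 = $77.85
Total deductions = $107.19 + $29.87 + $3.51 + $10.54 + $77.85 = $228.96
Net pay = $1,757.26 − $228.96 = $1,528.30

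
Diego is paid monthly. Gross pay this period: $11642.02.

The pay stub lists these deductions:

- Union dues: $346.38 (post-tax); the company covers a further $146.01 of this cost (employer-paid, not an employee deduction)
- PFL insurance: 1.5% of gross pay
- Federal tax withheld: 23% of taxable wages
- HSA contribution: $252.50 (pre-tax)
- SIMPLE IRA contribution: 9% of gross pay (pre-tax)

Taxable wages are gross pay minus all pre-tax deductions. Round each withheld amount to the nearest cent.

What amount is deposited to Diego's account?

$7442.13

SIMPLE IRA contribution: $11642.02 × 0.09 = $1047.78
HSA contribution: $252.50
Pre-tax total = $1047.78 + $252.50 = $1300.28
Taxable wages = $11642.02 − $1300.28 = $10341.74
Federal tax withheld: $10341.74 × 0.23 = $2378.60
PFL insurance: $11642.02 × 0.015 = $174.63
Union dues: $346.38
(Employer's $146.01 toward union dues is not withheld from the employee.)
Total deductions = $1047.78 + $252.50 + $2378.60 + $174.63 + $346.38 = $4199.89
Net pay = $11642.02 − $4199.89 = $7442.13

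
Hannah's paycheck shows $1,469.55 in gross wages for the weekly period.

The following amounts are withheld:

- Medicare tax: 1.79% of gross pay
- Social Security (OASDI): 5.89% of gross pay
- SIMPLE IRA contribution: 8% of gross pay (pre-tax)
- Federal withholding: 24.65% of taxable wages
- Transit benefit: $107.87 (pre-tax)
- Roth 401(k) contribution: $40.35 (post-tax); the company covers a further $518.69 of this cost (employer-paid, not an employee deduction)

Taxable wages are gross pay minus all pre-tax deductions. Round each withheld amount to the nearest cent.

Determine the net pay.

$784.23

SIMPLE IRA contribution: $1,469.55 × 0.08 = $117.56
Transit benefit: $107.87
Pre-tax total = $117.56 + $107.87 = $225.43
Taxable wages = $1,469.55 − $225.43 = $1,244.12
Federal withholding: $1,244.12 × 0.2465 = $306.68
Medicare tax: $1,469.55 × 0.0179 = $26.30
Social Security (OASDI): $1,469.55 × 0.0589 = $86.56
Roth 401(k) contribution: $40.35
(Employer's $518.69 toward Roth 401(k) contribution is not withheld from the employee.)
Total deductions = $117.56 + $107.87 + $306.68 + $26.30 + $86.56 + $40.35 = $685.32
Net pay = $1,469.55 − $685.32 = $784.23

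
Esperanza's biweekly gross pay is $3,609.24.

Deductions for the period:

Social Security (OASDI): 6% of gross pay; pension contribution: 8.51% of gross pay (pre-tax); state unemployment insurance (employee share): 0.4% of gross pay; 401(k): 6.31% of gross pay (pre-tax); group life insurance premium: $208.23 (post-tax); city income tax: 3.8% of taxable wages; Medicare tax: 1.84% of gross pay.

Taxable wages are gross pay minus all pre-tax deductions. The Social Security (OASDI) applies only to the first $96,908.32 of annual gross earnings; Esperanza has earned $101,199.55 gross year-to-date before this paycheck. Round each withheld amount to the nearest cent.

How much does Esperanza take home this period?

401(k): $3,609.24 × 0.0631 = $227.74
Pension contribution: $3,609.24 × 0.0851 = $307.15
Pre-tax total = $227.74 + $307.15 = $534.89
Taxable wages = $3,609.24 − $534.89 = $3,074.35
City income tax: $3,074.35 × 0.038 = $116.83
Social Security (OASDI): annual cap $96,908.32 already reached (YTD $101,199.55), so $0.00
Medicare tax: $3,609.24 × 0.0184 = $66.41
State unemployment insurance (employee share): $3,609.24 × 0.004 = $14.44
Group life insurance premium: $208.23
Total deductions = $227.74 + $307.15 + $116.83 + $0.00 + $66.41 + $14.44 + $208.23 = $940.80
Net pay = $3,609.24 − $940.80 = $2,668.44

$2,668.44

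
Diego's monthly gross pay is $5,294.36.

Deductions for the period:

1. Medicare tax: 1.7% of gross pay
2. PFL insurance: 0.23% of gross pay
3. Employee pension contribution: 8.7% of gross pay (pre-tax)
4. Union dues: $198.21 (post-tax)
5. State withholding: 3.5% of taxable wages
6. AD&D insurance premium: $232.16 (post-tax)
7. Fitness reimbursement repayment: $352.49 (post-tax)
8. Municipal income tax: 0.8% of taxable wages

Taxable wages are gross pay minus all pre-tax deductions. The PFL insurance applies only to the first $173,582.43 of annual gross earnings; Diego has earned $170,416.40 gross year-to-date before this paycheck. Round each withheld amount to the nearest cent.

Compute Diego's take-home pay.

$3,745.76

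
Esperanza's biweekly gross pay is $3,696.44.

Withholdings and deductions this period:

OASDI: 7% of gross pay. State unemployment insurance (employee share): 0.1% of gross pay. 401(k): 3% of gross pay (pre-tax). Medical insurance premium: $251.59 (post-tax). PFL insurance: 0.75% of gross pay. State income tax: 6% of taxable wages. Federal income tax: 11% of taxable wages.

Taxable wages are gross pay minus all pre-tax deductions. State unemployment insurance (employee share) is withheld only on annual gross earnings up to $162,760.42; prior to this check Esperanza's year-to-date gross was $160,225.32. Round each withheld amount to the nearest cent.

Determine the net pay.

401(k): $3,696.44 × 0.03 = $110.89
Taxable wages = $3,696.44 − $110.89 = $3,585.55
State income tax: $3,585.55 × 0.06 = $215.13
Federal income tax: $3,585.55 × 0.11 = $394.41
OASDI: $3,696.44 × 0.07 = $258.75
State unemployment insurance (employee share): only $162,760.42 − $160,225.32 = $2,535.10 of this check is subject → $2,535.10 × 0.001 = $2.54
PFL insurance: $3,696.44 × 0.0075 = $27.72
Medical insurance premium: $251.59
Total deductions = $110.89 + $215.13 + $394.41 + $258.75 + $2.54 + $27.72 + $251.59 = $1,261.03
Net pay = $3,696.44 − $1,261.03 = $2,435.41

$2,435.41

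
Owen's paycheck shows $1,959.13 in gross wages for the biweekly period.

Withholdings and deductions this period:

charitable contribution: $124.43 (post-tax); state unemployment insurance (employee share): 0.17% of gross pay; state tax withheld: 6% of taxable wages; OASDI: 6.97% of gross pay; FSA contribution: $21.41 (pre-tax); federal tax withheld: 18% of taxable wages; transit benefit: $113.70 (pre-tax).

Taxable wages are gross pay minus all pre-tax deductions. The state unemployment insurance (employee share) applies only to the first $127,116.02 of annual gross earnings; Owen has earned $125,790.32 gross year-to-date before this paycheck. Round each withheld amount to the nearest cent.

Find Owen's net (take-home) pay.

FSA contribution: $21.41
Transit benefit: $113.70
Pre-tax total = $21.41 + $113.70 = $135.11
Taxable wages = $1,959.13 − $135.11 = $1,824.02
Federal tax withheld: $1,824.02 × 0.18 = $328.32
State tax withheld: $1,824.02 × 0.06 = $109.44
OASDI: $1,959.13 × 0.0697 = $136.55
State unemployment insurance (employee share): only $127,116.02 − $125,790.32 = $1,325.70 of this check is subject → $1,325.70 × 0.0017 = $2.25
Charitable contribution: $124.43
Total deductions = $21.41 + $113.70 + $328.32 + $109.44 + $136.55 + $2.25 + $124.43 = $836.10
Net pay = $1,959.13 − $836.10 = $1,123.03

$1,123.03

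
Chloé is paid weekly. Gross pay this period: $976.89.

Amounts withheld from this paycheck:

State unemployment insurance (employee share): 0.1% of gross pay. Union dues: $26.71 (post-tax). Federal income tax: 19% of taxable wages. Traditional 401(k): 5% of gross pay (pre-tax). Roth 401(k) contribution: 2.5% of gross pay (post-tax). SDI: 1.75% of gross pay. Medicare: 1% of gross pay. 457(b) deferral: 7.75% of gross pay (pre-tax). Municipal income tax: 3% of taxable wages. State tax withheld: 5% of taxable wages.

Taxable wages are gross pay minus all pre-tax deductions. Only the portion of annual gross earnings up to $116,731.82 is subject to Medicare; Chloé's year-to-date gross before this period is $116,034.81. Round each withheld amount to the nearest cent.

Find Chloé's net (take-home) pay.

457(b) deferral: $976.89 × 0.0775 = $75.71
Traditional 401(k): $976.89 × 0.05 = $48.84
Pre-tax total = $75.71 + $48.84 = $124.55
Taxable wages = $976.89 − $124.55 = $852.34
State tax withheld: $852.34 × 0.05 = $42.62
Federal income tax: $852.34 × 0.19 = $161.94
Municipal income tax: $852.34 × 0.03 = $25.57
State unemployment insurance (employee share): $976.89 × 0.001 = $0.98
SDI: $976.89 × 0.0175 = $17.10
Medicare: only $116,731.82 − $116,034.81 = $697.01 of this check is subject → $697.01 × 0.01 = $6.97
Union dues: $26.71
Roth 401(k) contribution: $976.89 × 0.025 = $24.42
Total deductions = $75.71 + $48.84 + $42.62 + $161.94 + $25.57 + $0.98 + $17.10 + $6.97 + $26.71 + $24.42 = $430.86
Net pay = $976.89 − $430.86 = $546.03

$546.03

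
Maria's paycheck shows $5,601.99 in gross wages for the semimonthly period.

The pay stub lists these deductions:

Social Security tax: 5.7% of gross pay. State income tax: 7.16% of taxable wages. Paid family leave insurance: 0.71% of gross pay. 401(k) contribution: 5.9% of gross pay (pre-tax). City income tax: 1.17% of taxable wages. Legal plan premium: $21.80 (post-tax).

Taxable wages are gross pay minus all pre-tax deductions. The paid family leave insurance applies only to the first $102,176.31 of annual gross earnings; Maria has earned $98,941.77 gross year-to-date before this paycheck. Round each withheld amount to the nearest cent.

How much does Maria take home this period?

401(k) contribution: $5,601.99 × 0.059 = $330.52
Taxable wages = $5,601.99 − $330.52 = $5,271.47
City income tax: $5,271.47 × 0.0117 = $61.68
State income tax: $5,271.47 × 0.0716 = $377.44
Social Security tax: $5,601.99 × 0.057 = $319.31
Paid family leave insurance: only $102,176.31 − $98,941.77 = $3,234.54 of this check is subject → $3,234.54 × 0.0071 = $22.97
Legal plan premium: $21.80
Total deductions = $330.52 + $61.68 + $377.44 + $319.31 + $22.97 + $21.80 = $1,133.72
Net pay = $5,601.99 − $1,133.72 = $4,468.27

$4,468.27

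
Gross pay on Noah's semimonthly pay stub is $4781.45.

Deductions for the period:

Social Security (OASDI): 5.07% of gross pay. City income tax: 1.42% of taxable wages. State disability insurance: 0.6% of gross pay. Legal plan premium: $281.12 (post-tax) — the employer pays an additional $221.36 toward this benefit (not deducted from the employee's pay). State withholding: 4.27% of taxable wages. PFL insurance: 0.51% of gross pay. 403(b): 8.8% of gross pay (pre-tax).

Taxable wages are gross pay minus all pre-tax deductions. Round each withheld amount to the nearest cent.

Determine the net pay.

403(b): $4781.45 × 0.088 = $420.77
Taxable wages = $4781.45 − $420.77 = $4360.68
State withholding: $4360.68 × 0.0427 = $186.20
City income tax: $4360.68 × 0.0142 = $61.92
Social Security (OASDI): $4781.45 × 0.0507 = $242.42
PFL insurance: $4781.45 × 0.0051 = $24.39
State disability insurance: $4781.45 × 0.006 = $28.69
Legal plan premium: $281.12
(Employer's $221.36 toward legal plan premium is not withheld from the employee.)
Total deductions = $420.77 + $186.20 + $61.92 + $242.42 + $24.39 + $28.69 + $281.12 = $1245.51
Net pay = $4781.45 − $1245.51 = $3535.94

$3535.94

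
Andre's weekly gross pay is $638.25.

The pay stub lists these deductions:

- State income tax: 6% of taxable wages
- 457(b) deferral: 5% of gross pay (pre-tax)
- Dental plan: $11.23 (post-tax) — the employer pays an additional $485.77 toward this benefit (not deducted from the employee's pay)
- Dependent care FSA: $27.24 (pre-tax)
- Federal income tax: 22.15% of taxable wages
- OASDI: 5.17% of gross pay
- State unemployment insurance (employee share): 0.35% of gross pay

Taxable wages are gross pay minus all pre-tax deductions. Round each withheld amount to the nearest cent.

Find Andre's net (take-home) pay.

$369.62

Dependent care FSA: $27.24
457(b) deferral: $638.25 × 0.05 = $31.91
Pre-tax total = $27.24 + $31.91 = $59.15
Taxable wages = $638.25 − $59.15 = $579.10
State income tax: $579.10 × 0.06 = $34.75
Federal income tax: $579.10 × 0.2215 = $128.27
State unemployment insurance (employee share): $638.25 × 0.0035 = $2.23
OASDI: $638.25 × 0.0517 = $33.00
Dental plan: $11.23
(Employer's $485.77 toward dental plan is not withheld from the employee.)
Total deductions = $27.24 + $31.91 + $34.75 + $128.27 + $2.23 + $33.00 + $11.23 = $268.63
Net pay = $638.25 − $268.63 = $369.62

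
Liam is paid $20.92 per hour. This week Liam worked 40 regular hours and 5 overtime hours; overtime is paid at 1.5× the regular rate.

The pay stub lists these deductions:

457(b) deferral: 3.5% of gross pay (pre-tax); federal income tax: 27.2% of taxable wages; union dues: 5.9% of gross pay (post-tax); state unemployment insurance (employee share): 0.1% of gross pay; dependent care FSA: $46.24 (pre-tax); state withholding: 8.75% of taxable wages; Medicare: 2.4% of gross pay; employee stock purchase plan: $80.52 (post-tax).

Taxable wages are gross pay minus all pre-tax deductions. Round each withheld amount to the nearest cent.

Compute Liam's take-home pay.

Regular pay: 40 × $20.92 = $836.80
Overtime pay: 5 × $20.92 × 1.5 = $156.90
Gross pay = $836.80 + $156.90 = $993.70
457(b) deferral: $993.70 × 0.035 = $34.78
Dependent care FSA: $46.24
Pre-tax total = $34.78 + $46.24 = $81.02
Taxable wages = $993.70 − $81.02 = $912.68
State withholding: $912.68 × 0.0875 = $79.86
Federal income tax: $912.68 × 0.272 = $248.25
State unemployment insurance (employee share): $993.70 × 0.001 = $0.99
Medicare: $993.70 × 0.024 = $23.85
Employee stock purchase plan: $80.52
Union dues: $993.70 × 0.059 = $58.63
Total deductions = $34.78 + $46.24 + $79.86 + $248.25 + $0.99 + $23.85 + $80.52 + $58.63 = $573.12
Net pay = $993.70 − $573.12 = $420.58

$420.58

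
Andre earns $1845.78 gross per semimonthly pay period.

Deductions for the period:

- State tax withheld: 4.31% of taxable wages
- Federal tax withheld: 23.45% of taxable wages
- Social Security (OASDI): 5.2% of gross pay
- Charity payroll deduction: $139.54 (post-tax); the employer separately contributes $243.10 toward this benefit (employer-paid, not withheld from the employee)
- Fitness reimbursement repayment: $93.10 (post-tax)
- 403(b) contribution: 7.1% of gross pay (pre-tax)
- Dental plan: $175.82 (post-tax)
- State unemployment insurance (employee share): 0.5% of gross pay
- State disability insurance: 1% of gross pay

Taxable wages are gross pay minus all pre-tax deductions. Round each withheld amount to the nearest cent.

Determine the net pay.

403(b) contribution: $1845.78 × 0.071 = $131.05
Taxable wages = $1845.78 − $131.05 = $1714.73
State tax withheld: $1714.73 × 0.0431 = $73.90
Federal tax withheld: $1714.73 × 0.2345 = $402.10
State unemployment insurance (employee share): $1845.78 × 0.005 = $9.23
State disability insurance: $1845.78 × 0.01 = $18.46
Social Security (OASDI): $1845.78 × 0.052 = $95.98
Charity payroll deduction: $139.54
Fitness reimbursement repayment: $93.10
Dental plan: $175.82
(Employer's $243.10 toward charity payroll deduction is not withheld from the employee.)
Total deductions = $131.05 + $73.90 + $402.10 + $9.23 + $18.46 + $95.98 + $139.54 + $93.10 + $175.82 = $1139.18
Net pay = $1845.78 − $1139.18 = $706.60

$706.60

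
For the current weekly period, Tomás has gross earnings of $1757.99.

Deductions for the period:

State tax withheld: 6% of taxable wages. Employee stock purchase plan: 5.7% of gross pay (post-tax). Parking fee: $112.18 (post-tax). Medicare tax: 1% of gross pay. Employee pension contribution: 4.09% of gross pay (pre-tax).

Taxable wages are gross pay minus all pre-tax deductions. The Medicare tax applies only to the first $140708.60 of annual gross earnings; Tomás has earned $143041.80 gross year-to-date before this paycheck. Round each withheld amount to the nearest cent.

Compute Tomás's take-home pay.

Employee pension contribution: $1757.99 × 0.0409 = $71.90
Taxable wages = $1757.99 − $71.90 = $1686.09
State tax withheld: $1686.09 × 0.06 = $101.17
Medicare tax: annual cap $140708.60 already reached (YTD $143041.80), so $0.00
Parking fee: $112.18
Employee stock purchase plan: $1757.99 × 0.057 = $100.21
Total deductions = $71.90 + $101.17 + $0.00 + $112.18 + $100.21 = $385.46
Net pay = $1757.99 − $385.46 = $1372.53

$1372.53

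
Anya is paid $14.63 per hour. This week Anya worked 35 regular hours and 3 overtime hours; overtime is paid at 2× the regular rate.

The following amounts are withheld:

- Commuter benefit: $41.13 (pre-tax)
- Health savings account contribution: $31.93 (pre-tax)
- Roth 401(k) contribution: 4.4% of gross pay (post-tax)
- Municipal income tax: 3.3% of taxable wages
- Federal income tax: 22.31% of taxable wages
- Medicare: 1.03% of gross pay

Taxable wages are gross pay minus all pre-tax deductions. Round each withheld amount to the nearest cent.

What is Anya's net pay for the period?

$359.30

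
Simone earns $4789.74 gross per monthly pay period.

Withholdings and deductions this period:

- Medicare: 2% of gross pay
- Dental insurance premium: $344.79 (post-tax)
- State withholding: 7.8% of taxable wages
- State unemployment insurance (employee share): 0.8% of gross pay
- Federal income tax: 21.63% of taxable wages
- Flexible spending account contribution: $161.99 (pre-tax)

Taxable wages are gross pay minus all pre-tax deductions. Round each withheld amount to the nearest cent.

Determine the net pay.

$2786.91

Flexible spending account contribution: $161.99
Taxable wages = $4789.74 − $161.99 = $4627.75
State withholding: $4627.75 × 0.078 = $360.96
Federal income tax: $4627.75 × 0.2163 = $1000.98
State unemployment insurance (employee share): $4789.74 × 0.008 = $38.32
Medicare: $4789.74 × 0.02 = $95.79
Dental insurance premium: $344.79
Total deductions = $161.99 + $360.96 + $1000.98 + $38.32 + $95.79 + $344.79 = $2002.83
Net pay = $4789.74 − $2002.83 = $2786.91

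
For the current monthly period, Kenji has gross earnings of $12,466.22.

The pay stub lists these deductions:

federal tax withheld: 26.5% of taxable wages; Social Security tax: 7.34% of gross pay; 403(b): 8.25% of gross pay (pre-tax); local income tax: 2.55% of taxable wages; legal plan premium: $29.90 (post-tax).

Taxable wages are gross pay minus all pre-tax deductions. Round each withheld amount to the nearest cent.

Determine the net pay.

$7,170.17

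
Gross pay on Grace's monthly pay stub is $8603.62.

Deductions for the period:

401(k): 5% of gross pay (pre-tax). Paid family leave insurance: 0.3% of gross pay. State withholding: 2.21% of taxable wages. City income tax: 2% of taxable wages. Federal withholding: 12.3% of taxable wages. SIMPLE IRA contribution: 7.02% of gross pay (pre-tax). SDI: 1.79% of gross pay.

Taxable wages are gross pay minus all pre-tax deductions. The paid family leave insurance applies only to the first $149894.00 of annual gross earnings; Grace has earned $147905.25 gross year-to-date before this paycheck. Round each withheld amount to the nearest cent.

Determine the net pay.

SIMPLE IRA contribution: $8603.62 × 0.0702 = $603.97
401(k): $8603.62 × 0.05 = $430.18
Pre-tax total = $603.97 + $430.18 = $1034.15
Taxable wages = $8603.62 − $1034.15 = $7569.47
City income tax: $7569.47 × 0.02 = $151.39
State withholding: $7569.47 × 0.0221 = $167.29
Federal withholding: $7569.47 × 0.123 = $931.04
SDI: $8603.62 × 0.0179 = $154.00
Paid family leave insurance: only $149894.00 − $147905.25 = $1988.75 of this check is subject → $1988.75 × 0.003 = $5.97
Total deductions = $603.97 + $430.18 + $151.39 + $167.29 + $931.04 + $154.00 + $5.97 = $2443.84
Net pay = $8603.62 − $2443.84 = $6159.78

$6159.78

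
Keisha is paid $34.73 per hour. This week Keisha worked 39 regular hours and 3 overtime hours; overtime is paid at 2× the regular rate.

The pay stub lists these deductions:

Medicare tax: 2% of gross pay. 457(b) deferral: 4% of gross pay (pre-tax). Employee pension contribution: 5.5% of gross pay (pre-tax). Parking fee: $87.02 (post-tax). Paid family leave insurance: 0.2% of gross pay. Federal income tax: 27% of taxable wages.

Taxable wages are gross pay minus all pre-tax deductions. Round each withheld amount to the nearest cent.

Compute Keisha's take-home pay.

$911.09

Regular pay: 39 × $34.73 = $1354.47
Overtime pay: 3 × $34.73 × 2 = $208.38
Gross pay = $1354.47 + $208.38 = $1562.85
Employee pension contribution: $1562.85 × 0.055 = $85.96
457(b) deferral: $1562.85 × 0.04 = $62.51
Pre-tax total = $85.96 + $62.51 = $148.47
Taxable wages = $1562.85 − $148.47 = $1414.38
Federal income tax: $1414.38 × 0.27 = $381.88
Paid family leave insurance: $1562.85 × 0.002 = $3.13
Medicare tax: $1562.85 × 0.02 = $31.26
Parking fee: $87.02
Total deductions = $85.96 + $62.51 + $381.88 + $3.13 + $31.26 + $87.02 = $651.76
Net pay = $1562.85 − $651.76 = $911.09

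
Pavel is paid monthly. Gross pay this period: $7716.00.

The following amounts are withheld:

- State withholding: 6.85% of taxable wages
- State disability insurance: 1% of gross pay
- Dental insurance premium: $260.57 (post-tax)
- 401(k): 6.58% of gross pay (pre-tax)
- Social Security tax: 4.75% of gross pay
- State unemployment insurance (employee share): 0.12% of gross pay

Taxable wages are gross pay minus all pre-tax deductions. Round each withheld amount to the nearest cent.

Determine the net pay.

$6001.02

401(k): $7716.00 × 0.0658 = $507.71
Taxable wages = $7716.00 − $507.71 = $7208.29
State withholding: $7208.29 × 0.0685 = $493.77
State unemployment insurance (employee share): $7716.00 × 0.0012 = $9.26
State disability insurance: $7716.00 × 0.01 = $77.16
Social Security tax: $7716.00 × 0.0475 = $366.51
Dental insurance premium: $260.57
Total deductions = $507.71 + $493.77 + $9.26 + $77.16 + $366.51 + $260.57 = $1714.98
Net pay = $7716.00 − $1714.98 = $6001.02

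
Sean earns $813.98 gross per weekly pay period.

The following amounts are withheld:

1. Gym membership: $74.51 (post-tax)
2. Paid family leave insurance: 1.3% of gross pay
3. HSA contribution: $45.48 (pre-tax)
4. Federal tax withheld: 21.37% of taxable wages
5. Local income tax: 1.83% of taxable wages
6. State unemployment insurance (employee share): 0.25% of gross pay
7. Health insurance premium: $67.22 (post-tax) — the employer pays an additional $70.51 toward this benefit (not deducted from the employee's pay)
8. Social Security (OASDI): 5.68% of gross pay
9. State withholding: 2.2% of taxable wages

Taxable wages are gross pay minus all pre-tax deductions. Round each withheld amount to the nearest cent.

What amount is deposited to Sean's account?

HSA contribution: $45.48
Taxable wages = $813.98 − $45.48 = $768.50
State withholding: $768.50 × 0.022 = $16.91
Federal tax withheld: $768.50 × 0.2137 = $164.23
Local income tax: $768.50 × 0.0183 = $14.06
Social Security (OASDI): $813.98 × 0.0568 = $46.23
State unemployment insurance (employee share): $813.98 × 0.0025 = $2.03
Paid family leave insurance: $813.98 × 0.013 = $10.58
Health insurance premium: $67.22
Gym membership: $74.51
(Employer's $70.51 toward health insurance premium is not withheld from the employee.)
Total deductions = $45.48 + $16.91 + $164.23 + $14.06 + $46.23 + $2.03 + $10.58 + $67.22 + $74.51 = $441.25
Net pay = $813.98 − $441.25 = $372.73

$372.73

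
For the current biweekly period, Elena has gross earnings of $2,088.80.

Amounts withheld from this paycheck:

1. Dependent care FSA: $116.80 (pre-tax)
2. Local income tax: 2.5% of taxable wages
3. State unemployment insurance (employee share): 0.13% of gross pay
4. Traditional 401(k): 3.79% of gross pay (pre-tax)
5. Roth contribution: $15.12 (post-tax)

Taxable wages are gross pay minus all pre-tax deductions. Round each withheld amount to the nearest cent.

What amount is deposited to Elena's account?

$1,827.67

Traditional 401(k): $2,088.80 × 0.0379 = $79.17
Dependent care FSA: $116.80
Pre-tax total = $79.17 + $116.80 = $195.97
Taxable wages = $2,088.80 − $195.97 = $1,892.83
Local income tax: $1,892.83 × 0.025 = $47.32
State unemployment insurance (employee share): $2,088.80 × 0.0013 = $2.72
Roth contribution: $15.12
Total deductions = $79.17 + $116.80 + $47.32 + $2.72 + $15.12 = $261.13
Net pay = $2,088.80 − $261.13 = $1,827.67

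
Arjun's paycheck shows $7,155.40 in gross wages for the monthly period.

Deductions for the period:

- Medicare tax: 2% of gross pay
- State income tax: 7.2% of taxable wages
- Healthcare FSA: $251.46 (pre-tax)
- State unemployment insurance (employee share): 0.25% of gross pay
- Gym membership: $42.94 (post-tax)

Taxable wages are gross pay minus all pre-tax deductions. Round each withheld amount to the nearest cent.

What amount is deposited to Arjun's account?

Healthcare FSA: $251.46
Taxable wages = $7,155.40 − $251.46 = $6,903.94
State income tax: $6,903.94 × 0.072 = $497.08
Medicare tax: $7,155.40 × 0.02 = $143.11
State unemployment insurance (employee share): $7,155.40 × 0.0025 = $17.89
Gym membership: $42.94
Total deductions = $251.46 + $497.08 + $143.11 + $17.89 + $42.94 = $952.48
Net pay = $7,155.40 − $952.48 = $6,202.92

$6,202.92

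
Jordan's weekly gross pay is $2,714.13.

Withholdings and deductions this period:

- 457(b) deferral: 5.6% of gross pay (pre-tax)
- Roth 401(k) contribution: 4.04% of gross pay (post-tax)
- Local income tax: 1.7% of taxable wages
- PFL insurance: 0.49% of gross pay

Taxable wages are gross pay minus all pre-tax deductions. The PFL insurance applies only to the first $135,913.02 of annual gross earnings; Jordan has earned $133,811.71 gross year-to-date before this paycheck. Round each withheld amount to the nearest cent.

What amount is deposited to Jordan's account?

$2,398.63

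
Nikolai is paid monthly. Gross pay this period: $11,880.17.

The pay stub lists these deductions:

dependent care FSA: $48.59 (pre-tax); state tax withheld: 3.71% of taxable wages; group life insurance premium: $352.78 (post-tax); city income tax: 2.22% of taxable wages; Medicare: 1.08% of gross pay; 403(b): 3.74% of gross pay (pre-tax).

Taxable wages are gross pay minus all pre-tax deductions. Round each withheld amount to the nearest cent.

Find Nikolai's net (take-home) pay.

$10,230.90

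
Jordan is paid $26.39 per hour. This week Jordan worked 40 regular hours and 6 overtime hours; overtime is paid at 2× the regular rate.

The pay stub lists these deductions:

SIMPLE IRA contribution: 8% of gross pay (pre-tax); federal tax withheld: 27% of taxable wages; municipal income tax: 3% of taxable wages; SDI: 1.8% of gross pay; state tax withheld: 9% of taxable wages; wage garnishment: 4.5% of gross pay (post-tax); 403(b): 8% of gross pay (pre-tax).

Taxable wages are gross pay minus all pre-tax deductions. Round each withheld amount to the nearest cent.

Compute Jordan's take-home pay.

$616.72

Regular pay: 40 × $26.39 = $1055.60
Overtime pay: 6 × $26.39 × 2 = $316.68
Gross pay = $1055.60 + $316.68 = $1372.28
403(b): $1372.28 × 0.08 = $109.78
SIMPLE IRA contribution: $1372.28 × 0.08 = $109.78
Pre-tax total = $109.78 + $109.78 = $219.56
Taxable wages = $1372.28 − $219.56 = $1152.72
Municipal income tax: $1152.72 × 0.03 = $34.58
Federal tax withheld: $1152.72 × 0.27 = $311.23
State tax withheld: $1152.72 × 0.09 = $103.74
SDI: $1372.28 × 0.018 = $24.70
Wage garnishment: $1372.28 × 0.045 = $61.75
Total deductions = $109.78 + $109.78 + $34.58 + $311.23 + $103.74 + $24.70 + $61.75 = $755.56
Net pay = $1372.28 − $755.56 = $616.72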